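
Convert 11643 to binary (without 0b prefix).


11643 = 10110101111011 in binary

10110101111011


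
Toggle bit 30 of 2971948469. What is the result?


2971948469 ^ (1 << 30) = 2971948469 ^ 1073741824 = 4045690293

4045690293


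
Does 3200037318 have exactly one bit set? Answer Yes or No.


0b10111110101111001011000111000110. Multiple bits set => No

No


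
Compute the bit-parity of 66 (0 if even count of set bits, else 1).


0b1000010 has 2 ones => parity 0

0


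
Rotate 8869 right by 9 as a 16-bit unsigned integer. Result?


Rotate 0b10001010100101 right by 9 (16-bit) = 0b101001010010001 = 21137

21137


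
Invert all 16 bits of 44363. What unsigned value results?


44363 ^ 65535 = 21172

21172


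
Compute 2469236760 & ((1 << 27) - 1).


2469236760 & 134217727 = 53317656

53317656


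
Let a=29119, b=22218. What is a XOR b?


29119 ^ 22218 = 10101

10101


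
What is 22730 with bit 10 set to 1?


22730 | (1 << 10) = 22730 | 1024 = 23754

23754


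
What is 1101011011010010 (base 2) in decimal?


1101011011010010 in decimal = 54994

54994


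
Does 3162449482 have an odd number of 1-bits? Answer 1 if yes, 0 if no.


0b10111100011111110010011001001010 has 18 ones => parity 0

0


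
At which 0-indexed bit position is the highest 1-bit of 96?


0b1100000. Highest set bit at position 6

6


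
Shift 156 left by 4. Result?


0b10011100 << 4 = 0b100111000000 = 2496

2496


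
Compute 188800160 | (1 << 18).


188800160 | (1 << 18) = 188800160 | 262144 = 189062304

189062304


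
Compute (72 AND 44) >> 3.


Step 1: 72 & 44 = 8
Step 2: 8 >> 3 = 1

1


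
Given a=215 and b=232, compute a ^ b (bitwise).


215 ^ 232 = 63

63


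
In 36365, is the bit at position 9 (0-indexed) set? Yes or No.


0b1000111000001101, bit 9 = 1. Yes

Yes


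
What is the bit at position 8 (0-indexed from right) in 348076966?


0b10100101111110011101110100110, position 8 = 1

1


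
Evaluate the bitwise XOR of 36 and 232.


0b100100 ^ 0b11101000 = 0b11001100 = 204

204


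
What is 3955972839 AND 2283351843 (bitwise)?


0b11101011110010110101101011100111 & 0b10001000000110010010111100100011 = 0b10001000000010010000101000100011 = 2282293795

2282293795


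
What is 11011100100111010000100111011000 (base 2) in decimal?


11011100100111010000100111011000 in decimal = 3701279192

3701279192


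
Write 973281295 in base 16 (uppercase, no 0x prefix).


973281295 = 3A03180F hex

3A03180F


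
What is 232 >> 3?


0b11101000 >> 3 = 0b11101 = 29

29


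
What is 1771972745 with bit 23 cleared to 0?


1771972745 & ~(1 << 23) = 1763584137

1763584137


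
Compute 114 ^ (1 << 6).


114 ^ (1 << 6) = 114 ^ 64 = 50

50


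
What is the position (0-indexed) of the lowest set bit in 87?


0b1010111. Lowest set bit at position 0

0


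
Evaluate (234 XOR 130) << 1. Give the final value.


Step 1: 234 ^ 130 = 104
Step 2: 104 << 1 = 208

208


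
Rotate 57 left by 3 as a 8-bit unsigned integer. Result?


Rotate 0b111001 left by 3 (8-bit) = 0b11001001 = 201

201


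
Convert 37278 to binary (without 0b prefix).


37278 = 1001000110011110 in binary

1001000110011110


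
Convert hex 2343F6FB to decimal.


2343F6FB hex = 591656699 decimal

591656699


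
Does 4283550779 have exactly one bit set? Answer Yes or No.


0b11111111010100011100110000111011. Multiple bits set => No

No


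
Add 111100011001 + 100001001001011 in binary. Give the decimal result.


111100011001 + 100001001001011 = 101000101100100 = 20836

20836


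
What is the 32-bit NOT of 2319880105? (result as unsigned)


~0b10001010010001101000111110101001 = 0b1110101101110010111000001010110 = 1975087190 (32-bit unsigned)

1975087190


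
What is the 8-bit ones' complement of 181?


181 ^ 255 = 74

74


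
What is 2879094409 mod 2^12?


2879094409 & 4095 = 3721

3721


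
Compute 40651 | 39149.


0b1001111011001011 | 0b1001100011101101 = 0b1001111011101111 = 40687

40687


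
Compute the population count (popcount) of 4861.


0b1001011111101 has 9 set bits

9


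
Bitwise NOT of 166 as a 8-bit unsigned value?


~0b10100110 = 0b1011001 = 89 (8-bit unsigned)

89


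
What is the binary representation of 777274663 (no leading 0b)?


777274663 = 101110010101000100010100100111 in binary

101110010101000100010100100111


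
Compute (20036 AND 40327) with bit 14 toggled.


Step 1: 20036 & 40327 = 3076
Step 2: 3076 ^ (1 << 14) = 3076 ^ 16384 = 19460

19460


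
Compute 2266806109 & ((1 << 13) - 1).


2266806109 & 8191 = 5981

5981


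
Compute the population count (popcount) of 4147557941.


0b11110111001101101011011000110101 has 20 set bits

20


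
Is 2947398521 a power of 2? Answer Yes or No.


0b10101111101011011011101101111001. Multiple bits set => No

No


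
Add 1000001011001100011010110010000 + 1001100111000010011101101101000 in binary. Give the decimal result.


1000001011001100011010110010000 + 1001100111000010011101101101000 = 10001110010001110111000011111000 = 2387046648

2387046648


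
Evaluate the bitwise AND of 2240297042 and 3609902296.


0b10000101100010000011100001010010 & 0b11010111001010101011110011011000 = 0b10000101000010000011100001010000 = 2231908432

2231908432


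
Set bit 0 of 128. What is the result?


128 | (1 << 0) = 128 | 1 = 129

129


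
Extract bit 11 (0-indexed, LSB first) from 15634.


0b11110100010010, position 11 = 1

1


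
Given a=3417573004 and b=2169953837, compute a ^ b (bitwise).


3417573004 ^ 2169953837 = 1256380577

1256380577


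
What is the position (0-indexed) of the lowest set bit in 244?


0b11110100. Lowest set bit at position 2

2


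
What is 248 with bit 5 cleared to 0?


248 & ~(1 << 5) = 216

216


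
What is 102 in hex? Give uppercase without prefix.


102 = 66 hex

66


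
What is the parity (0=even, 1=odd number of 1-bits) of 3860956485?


0b11100110001000011000010101000101 has 13 ones => parity 1

1


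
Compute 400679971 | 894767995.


0b10111111000011110010000100011 | 0b110101010101010001001101111011 = 0b110111111101011111011101111011 = 938866555

938866555


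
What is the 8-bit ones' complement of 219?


219 ^ 255 = 36

36


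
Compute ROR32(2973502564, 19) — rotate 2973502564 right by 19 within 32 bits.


Rotate 0b10110001001111000000110001100100 right by 19 (32-bit) = 0b10000001100011001001011000100111 = 2173474343

2173474343


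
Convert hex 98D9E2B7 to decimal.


98D9E2B7 hex = 2564416183 decimal

2564416183


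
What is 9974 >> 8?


0b10011011110110 >> 8 = 0b100110 = 38

38


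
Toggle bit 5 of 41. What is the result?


41 ^ (1 << 5) = 41 ^ 32 = 9

9


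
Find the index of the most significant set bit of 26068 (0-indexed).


0b110010111010100. Highest set bit at position 14

14


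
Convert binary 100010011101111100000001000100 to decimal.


100010011101111100000001000100 in decimal = 578273348

578273348


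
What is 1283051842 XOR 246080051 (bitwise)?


0b1001100011110011101000101000010 ^ 0b1110101010101110001000110011 = 0b1000010110100110011001101110001 = 1121137521

1121137521


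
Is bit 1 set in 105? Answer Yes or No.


0b1101001, bit 1 = 0. No

No


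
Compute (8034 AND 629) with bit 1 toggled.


Step 1: 8034 & 629 = 608
Step 2: 608 ^ (1 << 1) = 608 ^ 2 = 610

610


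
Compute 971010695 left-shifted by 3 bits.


0b111001111000000111001010000111 << 3 = 0b111001111000000111001010000111000 = 7768085560

7768085560


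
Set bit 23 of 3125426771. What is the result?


3125426771 | (1 << 23) = 3125426771 | 8388608 = 3133815379

3133815379


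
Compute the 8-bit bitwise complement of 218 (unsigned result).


~0b11011010 = 0b100101 = 37 (8-bit unsigned)

37


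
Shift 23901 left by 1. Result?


0b101110101011101 << 1 = 0b1011101010111010 = 47802

47802


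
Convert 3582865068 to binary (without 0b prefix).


3582865068 = 11010101100011100010111010101100 in binary

11010101100011100010111010101100


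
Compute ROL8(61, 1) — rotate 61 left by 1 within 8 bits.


Rotate 0b111101 left by 1 (8-bit) = 0b1111010 = 122

122


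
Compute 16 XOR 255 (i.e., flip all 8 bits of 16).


16 ^ 255 = 239

239


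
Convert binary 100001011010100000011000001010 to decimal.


100001011010100000011000001010 in decimal = 560596490

560596490


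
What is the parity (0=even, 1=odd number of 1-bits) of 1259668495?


0b1001011000101010000010000001111 has 12 ones => parity 0

0


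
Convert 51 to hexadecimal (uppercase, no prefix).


51 = 33 hex

33


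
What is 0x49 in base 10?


49 hex = 73 decimal

73


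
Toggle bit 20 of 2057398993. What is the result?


2057398993 ^ (1 << 20) = 2057398993 ^ 1048576 = 2058447569

2058447569


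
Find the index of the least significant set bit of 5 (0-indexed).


0b101. Lowest set bit at position 0

0


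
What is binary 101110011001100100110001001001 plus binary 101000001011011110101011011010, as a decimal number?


101110011001100100110001001001 + 101000001011011110101011011010 = 1010110100101000011011100100011 = 1452554019

1452554019


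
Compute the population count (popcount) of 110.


0b1101110 has 5 set bits

5


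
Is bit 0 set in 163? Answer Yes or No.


0b10100011, bit 0 = 1. Yes

Yes


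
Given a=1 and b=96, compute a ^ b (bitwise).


1 ^ 96 = 97

97


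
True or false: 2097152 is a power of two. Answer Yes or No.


0b1000000000000000000000. Only one bit set => Yes

Yes


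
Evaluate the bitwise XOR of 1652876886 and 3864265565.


0b1100010100001001110011001010110 ^ 0b11100110010101000000001101011101 = 0b10000100110100001110010100001011 = 2228282635

2228282635


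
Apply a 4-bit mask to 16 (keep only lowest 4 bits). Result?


16 & 15 = 0

0


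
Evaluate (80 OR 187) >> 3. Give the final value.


Step 1: 80 | 187 = 251
Step 2: 251 >> 3 = 31

31


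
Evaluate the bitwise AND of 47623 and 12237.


0b1011101000000111 & 0b10111111001101 = 0b10101000000101 = 10757

10757


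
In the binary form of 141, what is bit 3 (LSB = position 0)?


0b10001101, position 3 = 1

1


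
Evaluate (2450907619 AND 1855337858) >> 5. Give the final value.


Step 1: 2450907619 & 1855337858 = 34873730
Step 2: 34873730 >> 5 = 1089804

1089804


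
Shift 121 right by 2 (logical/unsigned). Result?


0b1111001 >> 2 = 0b11110 = 30

30


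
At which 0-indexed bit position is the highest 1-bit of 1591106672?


0b1011110110101100101110001110000. Highest set bit at position 30

30


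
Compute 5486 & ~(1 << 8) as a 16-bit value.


5486 & ~(1 << 8) = 5230

5230


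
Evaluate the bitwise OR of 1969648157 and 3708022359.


0b1110101011001100111001000011101 | 0b11011101000000111110111001010111 = 0b11111101011001111111111001011111 = 4251450975

4251450975


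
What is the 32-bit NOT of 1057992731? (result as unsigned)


~0b111111000011111011000000011011 = 0b11000000111100000100111111100100 = 3236974564 (32-bit unsigned)

3236974564


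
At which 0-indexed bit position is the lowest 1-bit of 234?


0b11101010. Lowest set bit at position 1

1


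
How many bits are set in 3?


0b11 has 2 set bits

2


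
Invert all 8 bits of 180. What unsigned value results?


180 ^ 255 = 75

75


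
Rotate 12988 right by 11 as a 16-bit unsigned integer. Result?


Rotate 0b11001010111100 right by 11 (16-bit) = 0b101011110000110 = 22406

22406


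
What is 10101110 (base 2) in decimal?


10101110 in decimal = 174

174


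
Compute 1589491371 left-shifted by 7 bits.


0b1011110101111011011011010101011 << 7 = 0b10111101011110110110110101010110000000 = 203454895488

203454895488


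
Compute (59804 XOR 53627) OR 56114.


Step 1: 59804 ^ 53627 = 14567
Step 2: 14567 | 56114 = 64503

64503


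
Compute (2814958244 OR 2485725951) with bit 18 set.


Step 1: 2814958244 | 2485725951 = 3085564671
Step 2: 3085564671 | (1 << 18) = 3085564671 | 262144 = 3085826815

3085826815


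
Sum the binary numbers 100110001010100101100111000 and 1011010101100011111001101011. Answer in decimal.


100110001010100101100111000 + 1011010101100011111001101011 = 10000000110111000100110100011 = 270240163

270240163


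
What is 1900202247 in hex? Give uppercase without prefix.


1900202247 = 7142C907 hex

7142C907


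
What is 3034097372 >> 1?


0b10110100110110001010011011011100 >> 1 = 0b1011010011011000101001101101110 = 1517048686

1517048686


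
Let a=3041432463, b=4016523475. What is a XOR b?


3041432463 ^ 4016523475 = 1513085788

1513085788


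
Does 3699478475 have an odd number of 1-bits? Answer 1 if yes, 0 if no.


0b11011100100000011000111111001011 has 17 ones => parity 1

1


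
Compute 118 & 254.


0b1110110 & 0b11111110 = 0b1110110 = 118

118


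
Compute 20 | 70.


0b10100 | 0b1000110 = 0b1010110 = 86

86


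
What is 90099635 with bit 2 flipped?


90099635 ^ (1 << 2) = 90099635 ^ 4 = 90099639

90099639


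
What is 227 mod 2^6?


227 & 63 = 35

35


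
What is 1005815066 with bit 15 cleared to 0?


1005815066 & ~(1 << 15) = 1005782298

1005782298


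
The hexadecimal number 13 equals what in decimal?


13 hex = 19 decimal

19


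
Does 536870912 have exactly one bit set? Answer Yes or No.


0b100000000000000000000000000000. Only one bit set => Yes

Yes


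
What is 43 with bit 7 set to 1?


43 | (1 << 7) = 43 | 128 = 171

171


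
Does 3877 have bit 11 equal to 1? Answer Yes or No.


0b111100100101, bit 11 = 1. Yes

Yes


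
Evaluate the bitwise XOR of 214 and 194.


0b11010110 ^ 0b11000010 = 0b10100 = 20

20


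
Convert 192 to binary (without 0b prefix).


192 = 11000000 in binary

11000000


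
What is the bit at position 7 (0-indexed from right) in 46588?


0b1011010111111100, position 7 = 1

1


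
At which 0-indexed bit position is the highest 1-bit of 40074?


0b1001110010001010. Highest set bit at position 15

15


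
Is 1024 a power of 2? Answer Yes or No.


0b10000000000. Only one bit set => Yes

Yes


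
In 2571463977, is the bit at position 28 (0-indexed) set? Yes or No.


0b10011001010001010110110100101001, bit 28 = 1. Yes

Yes


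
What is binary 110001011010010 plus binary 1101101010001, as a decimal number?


110001011010010 + 1101101010001 = 111111000100011 = 32291

32291


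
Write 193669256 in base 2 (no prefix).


193669256 = 1011100010110010100010001000 in binary

1011100010110010100010001000


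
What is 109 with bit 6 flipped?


109 ^ (1 << 6) = 109 ^ 64 = 45

45


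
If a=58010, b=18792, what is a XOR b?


58010 ^ 18792 = 44018

44018


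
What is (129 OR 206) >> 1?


Step 1: 129 | 206 = 207
Step 2: 207 >> 1 = 103

103


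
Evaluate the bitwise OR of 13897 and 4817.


0b11011001001001 | 0b1001011010001 = 0b11011011011001 = 14041

14041


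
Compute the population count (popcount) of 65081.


0b1111111000111001 has 11 set bits

11


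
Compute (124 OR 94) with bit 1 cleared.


Step 1: 124 | 94 = 126
Step 2: 126 & ~(1 << 1) = 124

124


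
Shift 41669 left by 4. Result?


0b1010001011000101 << 4 = 0b10100010110001010000 = 666704

666704


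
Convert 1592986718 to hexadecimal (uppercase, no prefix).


1592986718 = 5EF30C5E hex

5EF30C5E


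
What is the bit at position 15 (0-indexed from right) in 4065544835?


0b11110010010100110100101010000011, position 15 = 0

0


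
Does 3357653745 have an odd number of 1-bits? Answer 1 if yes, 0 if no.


0b11001000001000011011101011110001 has 15 ones => parity 1

1


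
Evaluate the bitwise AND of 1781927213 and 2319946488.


0b1101010001101100000110100101101 & 0b10001010010001111001001011111000 = 0b1010000001100000000000101000 = 168165416

168165416


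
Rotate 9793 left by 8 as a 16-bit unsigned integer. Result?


Rotate 0b10011001000001 left by 8 (16-bit) = 0b100000100100110 = 16678

16678


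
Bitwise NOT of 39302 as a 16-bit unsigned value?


~0b1001100110000110 = 0b110011001111001 = 26233 (16-bit unsigned)

26233


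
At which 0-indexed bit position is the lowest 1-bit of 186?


0b10111010. Lowest set bit at position 1

1


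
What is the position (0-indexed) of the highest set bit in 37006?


0b1001000010001110. Highest set bit at position 15

15


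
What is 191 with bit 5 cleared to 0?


191 & ~(1 << 5) = 159

159


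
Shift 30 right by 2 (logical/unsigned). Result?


0b11110 >> 2 = 0b111 = 7

7


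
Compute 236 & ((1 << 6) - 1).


236 & 63 = 44

44


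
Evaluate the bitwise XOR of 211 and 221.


0b11010011 ^ 0b11011101 = 0b1110 = 14

14


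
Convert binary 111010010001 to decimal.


111010010001 in decimal = 3729

3729


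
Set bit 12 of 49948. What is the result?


49948 | (1 << 12) = 49948 | 4096 = 54044

54044


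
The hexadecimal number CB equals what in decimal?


CB hex = 203 decimal

203


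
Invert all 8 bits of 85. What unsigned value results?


85 ^ 255 = 170

170


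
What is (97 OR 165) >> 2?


Step 1: 97 | 165 = 229
Step 2: 229 >> 2 = 57

57


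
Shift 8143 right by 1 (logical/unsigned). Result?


0b1111111001111 >> 1 = 0b111111100111 = 4071

4071


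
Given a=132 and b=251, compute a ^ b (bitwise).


132 ^ 251 = 127

127


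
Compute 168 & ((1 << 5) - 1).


168 & 31 = 8

8


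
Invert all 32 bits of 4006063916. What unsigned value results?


4006063916 ^ 4294967295 = 288903379

288903379


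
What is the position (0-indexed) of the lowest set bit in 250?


0b11111010. Lowest set bit at position 1

1


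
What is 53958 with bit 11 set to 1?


53958 | (1 << 11) = 53958 | 2048 = 56006

56006


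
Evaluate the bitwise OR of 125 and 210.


0b1111101 | 0b11010010 = 0b11111111 = 255

255


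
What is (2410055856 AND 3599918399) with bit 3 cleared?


Step 1: 2410055856 & 3599918399 = 2256666672
Step 2: 2256666672 & ~(1 << 3) = 2256666672

2256666672


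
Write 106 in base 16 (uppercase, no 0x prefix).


106 = 6A hex

6A


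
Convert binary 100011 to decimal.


100011 in decimal = 35

35


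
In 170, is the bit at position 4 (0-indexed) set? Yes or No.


0b10101010, bit 4 = 0. No

No


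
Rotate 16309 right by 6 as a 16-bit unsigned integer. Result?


Rotate 0b11111110110101 right by 6 (16-bit) = 0b1101010011111110 = 54526

54526


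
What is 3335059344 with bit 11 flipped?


3335059344 ^ (1 << 11) = 3335059344 ^ 2048 = 3335061392

3335061392


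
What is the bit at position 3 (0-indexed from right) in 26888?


0b110100100001000, position 3 = 1

1


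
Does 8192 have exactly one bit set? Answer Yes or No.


0b10000000000000. Only one bit set => Yes

Yes


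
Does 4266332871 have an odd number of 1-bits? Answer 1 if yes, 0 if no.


0b11111110010010110001001011000111 has 18 ones => parity 0

0


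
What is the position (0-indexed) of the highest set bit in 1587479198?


0b1011110100111110000001010011110. Highest set bit at position 30

30


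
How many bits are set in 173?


0b10101101 has 5 set bits

5


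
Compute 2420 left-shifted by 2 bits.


0b100101110100 << 2 = 0b10010111010000 = 9680

9680


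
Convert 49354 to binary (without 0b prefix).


49354 = 1100000011001010 in binary

1100000011001010


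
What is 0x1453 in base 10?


1453 hex = 5203 decimal

5203


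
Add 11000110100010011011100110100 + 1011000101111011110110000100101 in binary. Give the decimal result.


11000110100010011011100110100 + 1011000101111011110110000100101 = 1110001100011110010001101011001 = 1905206105

1905206105


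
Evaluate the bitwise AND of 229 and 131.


0b11100101 & 0b10000011 = 0b10000001 = 129

129


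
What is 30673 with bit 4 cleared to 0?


30673 & ~(1 << 4) = 30657

30657


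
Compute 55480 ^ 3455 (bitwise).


0b1101100010111000 ^ 0b110101111111 = 0b1101010111000111 = 54727

54727


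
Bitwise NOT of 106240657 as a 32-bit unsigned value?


~0b110010101010001101010010001 = 0b11111001101010101110010101101110 = 4188726638 (32-bit unsigned)

4188726638


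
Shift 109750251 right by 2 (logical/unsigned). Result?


0b110100010101010011111101011 >> 2 = 0b1101000101010100111111010 = 27437562

27437562


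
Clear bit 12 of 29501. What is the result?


29501 & ~(1 << 12) = 25405

25405


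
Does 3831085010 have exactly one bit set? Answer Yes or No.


0b11100100010110011011011111010010. Multiple bits set => No

No


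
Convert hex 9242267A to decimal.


9242267A hex = 2453808762 decimal

2453808762


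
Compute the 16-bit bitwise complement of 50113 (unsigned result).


~0b1100001111000001 = 0b11110000111110 = 15422 (16-bit unsigned)

15422


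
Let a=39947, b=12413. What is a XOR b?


39947 ^ 12413 = 44150

44150


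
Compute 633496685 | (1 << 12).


633496685 | (1 << 12) = 633496685 | 4096 = 633500781

633500781


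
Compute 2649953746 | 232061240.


0b10011101111100110001010111010010 | 0b1101110101001111100100111000 = 0b10011101111101111111110111111010 = 2650275322

2650275322


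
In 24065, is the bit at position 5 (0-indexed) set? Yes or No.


0b101111000000001, bit 5 = 0. No

No


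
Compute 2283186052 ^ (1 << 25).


2283186052 ^ (1 << 25) = 2283186052 ^ 33554432 = 2316740484

2316740484


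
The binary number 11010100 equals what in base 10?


11010100 in decimal = 212

212


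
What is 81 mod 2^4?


81 & 15 = 1

1


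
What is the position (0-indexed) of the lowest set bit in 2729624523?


0b10100010101100101100001111001011. Lowest set bit at position 0

0


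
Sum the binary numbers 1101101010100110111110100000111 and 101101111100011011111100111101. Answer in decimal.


1101101010100110111110100000111 + 101101111100011011111100111101 = 10011011010001010011110001000100 = 2605005892

2605005892


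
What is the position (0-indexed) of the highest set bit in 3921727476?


0b11101001110000001100111111110100. Highest set bit at position 31

31


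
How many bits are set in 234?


0b11101010 has 5 set bits

5


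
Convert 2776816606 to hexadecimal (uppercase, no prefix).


2776816606 = A582DBDE hex

A582DBDE


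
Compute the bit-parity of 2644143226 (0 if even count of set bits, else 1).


0b10011101100110100110110001111010 has 18 ones => parity 0

0


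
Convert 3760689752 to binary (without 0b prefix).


3760689752 = 11100000001001111001001001011000 in binary

11100000001001111001001001011000


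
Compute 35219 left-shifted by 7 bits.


0b1000100110010011 << 7 = 0b10001001100100110000000 = 4508032

4508032


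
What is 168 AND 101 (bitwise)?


0b10101000 & 0b1100101 = 0b100000 = 32

32


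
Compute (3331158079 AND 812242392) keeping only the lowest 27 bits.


Step 1: 3331158079 & 812242392 = 610328
Step 2: 610328 & 134217727 = 610328

610328


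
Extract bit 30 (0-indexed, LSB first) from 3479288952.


0b11001111011000011011110001111000, position 30 = 1

1


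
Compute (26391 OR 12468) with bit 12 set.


Step 1: 26391 | 12468 = 30647
Step 2: 30647 | (1 << 12) = 30647 | 4096 = 30647

30647


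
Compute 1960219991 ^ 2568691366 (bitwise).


0b1110100110101101001010101010111 ^ 0b10011001000110110001111010100110 = 0b11101101110011011000101111110001 = 3989670897

3989670897


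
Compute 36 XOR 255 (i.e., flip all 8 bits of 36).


36 ^ 255 = 219

219


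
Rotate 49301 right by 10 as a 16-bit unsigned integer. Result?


Rotate 0b1100000010010101 right by 10 (16-bit) = 0b10010101110000 = 9584

9584


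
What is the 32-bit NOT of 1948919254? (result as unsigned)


~0b1110100001010100010010111010110 = 0b10001011110101011101101000101001 = 2346048041 (32-bit unsigned)

2346048041


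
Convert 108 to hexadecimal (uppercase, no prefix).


108 = 6C hex

6C


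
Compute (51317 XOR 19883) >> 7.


Step 1: 51317 ^ 19883 = 34270
Step 2: 34270 >> 7 = 267

267


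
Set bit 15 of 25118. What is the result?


25118 | (1 << 15) = 25118 | 32768 = 57886

57886


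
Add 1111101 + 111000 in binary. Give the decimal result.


1111101 + 111000 = 10110101 = 181

181


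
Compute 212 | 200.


0b11010100 | 0b11001000 = 0b11011100 = 220

220


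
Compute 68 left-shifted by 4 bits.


0b1000100 << 4 = 0b10001000000 = 1088

1088


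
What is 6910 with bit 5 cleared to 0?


6910 & ~(1 << 5) = 6878

6878


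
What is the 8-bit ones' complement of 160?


160 ^ 255 = 95

95


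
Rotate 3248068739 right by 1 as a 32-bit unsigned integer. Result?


Rotate 0b11000001100110011001100010000011 right by 1 (32-bit) = 0b11100000110011001100110001000001 = 3771518017

3771518017


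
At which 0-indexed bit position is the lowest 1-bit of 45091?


0b1011000000100011. Lowest set bit at position 0

0


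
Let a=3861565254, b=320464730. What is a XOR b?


3861565254 ^ 320464730 = 4113770524

4113770524


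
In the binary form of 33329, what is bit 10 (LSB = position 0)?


0b1000001000110001, position 10 = 0

0


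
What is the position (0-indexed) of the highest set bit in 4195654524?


0b11111010000101001001101101111100. Highest set bit at position 31

31


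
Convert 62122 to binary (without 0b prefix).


62122 = 1111001010101010 in binary

1111001010101010


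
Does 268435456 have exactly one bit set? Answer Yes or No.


0b10000000000000000000000000000. Only one bit set => Yes

Yes


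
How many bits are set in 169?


0b10101001 has 4 set bits

4


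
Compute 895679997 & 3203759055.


0b110101011000101111110111111101 & 0b10111110111101010111101111001111 = 0b110100011000000111100111001101 = 878737869

878737869


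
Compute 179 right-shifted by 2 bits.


0b10110011 >> 2 = 0b101100 = 44

44


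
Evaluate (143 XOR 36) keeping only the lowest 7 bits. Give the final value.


Step 1: 143 ^ 36 = 171
Step 2: 171 & 127 = 43

43


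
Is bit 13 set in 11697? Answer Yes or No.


0b10110110110001, bit 13 = 1. Yes

Yes


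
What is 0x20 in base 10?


20 hex = 32 decimal

32


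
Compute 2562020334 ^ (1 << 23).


2562020334 ^ (1 << 23) = 2562020334 ^ 8388608 = 2553631726

2553631726


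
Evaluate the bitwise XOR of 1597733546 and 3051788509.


0b1011111001110110111101010101010 ^ 0b10110101111001101001100011011101 = 0b11101010110111011110001001110111 = 3940409975

3940409975


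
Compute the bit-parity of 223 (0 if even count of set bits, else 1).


0b11011111 has 7 ones => parity 1

1


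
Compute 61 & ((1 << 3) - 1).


61 & 7 = 5

5


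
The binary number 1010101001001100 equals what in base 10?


1010101001001100 in decimal = 43596

43596


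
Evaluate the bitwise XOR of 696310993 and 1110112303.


0b101001100000001101110011010001 ^ 0b1000010001010101111100000101111 = 0b1101011101010100010010011111110 = 1806312702

1806312702


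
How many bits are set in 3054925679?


0b10110110000101100111011101101111 has 20 set bits

20


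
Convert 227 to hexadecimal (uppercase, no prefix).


227 = E3 hex

E3


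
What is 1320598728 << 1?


0b1001110101101101011110011001000 << 1 = 0b10011101011011010111100110010000 = 2641197456

2641197456


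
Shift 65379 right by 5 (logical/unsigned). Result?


0b1111111101100011 >> 5 = 0b11111111011 = 2043

2043


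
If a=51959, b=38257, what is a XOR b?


51959 ^ 38257 = 24454

24454


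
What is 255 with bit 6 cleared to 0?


255 & ~(1 << 6) = 191

191


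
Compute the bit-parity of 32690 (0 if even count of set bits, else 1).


0b111111110110010 has 11 ones => parity 1

1


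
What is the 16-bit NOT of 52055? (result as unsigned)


~0b1100101101010111 = 0b11010010101000 = 13480 (16-bit unsigned)

13480


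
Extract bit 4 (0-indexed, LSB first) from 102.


0b1100110, position 4 = 0

0


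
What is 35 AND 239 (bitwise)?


0b100011 & 0b11101111 = 0b100011 = 35

35


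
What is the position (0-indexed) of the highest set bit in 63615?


0b1111100001111111. Highest set bit at position 15

15


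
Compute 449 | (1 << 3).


449 | (1 << 3) = 449 | 8 = 457

457


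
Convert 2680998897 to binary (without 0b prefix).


2680998897 = 10011111110011001100101111110001 in binary

10011111110011001100101111110001


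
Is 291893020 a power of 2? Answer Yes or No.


0b10001011001011110111100011100. Multiple bits set => No

No


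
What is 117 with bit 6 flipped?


117 ^ (1 << 6) = 117 ^ 64 = 53

53


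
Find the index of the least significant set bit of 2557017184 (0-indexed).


0b10011000011010001111110001100000. Lowest set bit at position 5

5


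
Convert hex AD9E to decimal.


AD9E hex = 44446 decimal

44446


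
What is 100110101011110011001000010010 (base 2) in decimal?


100110101011110011001000010010 in decimal = 649015826

649015826


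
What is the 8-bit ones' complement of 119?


119 ^ 255 = 136

136


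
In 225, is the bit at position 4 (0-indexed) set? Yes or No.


0b11100001, bit 4 = 0. No

No


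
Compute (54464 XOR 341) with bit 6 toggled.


Step 1: 54464 ^ 341 = 54677
Step 2: 54677 ^ (1 << 6) = 54677 ^ 64 = 54741

54741


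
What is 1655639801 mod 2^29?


1655639801 & 536870911 = 45027065

45027065


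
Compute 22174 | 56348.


0b101011010011110 | 0b1101110000011100 = 0b1101111010011110 = 56990

56990


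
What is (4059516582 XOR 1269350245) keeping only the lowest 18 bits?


Step 1: 4059516582 ^ 1269350245 = 3126849987
Step 2: 3126849987 & 262143 = 258499

258499


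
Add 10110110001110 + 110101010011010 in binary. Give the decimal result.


10110110001110 + 110101010011010 = 1001100000101000 = 38952

38952


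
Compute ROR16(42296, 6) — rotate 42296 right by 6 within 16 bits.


Rotate 0b1010010100111000 right by 6 (16-bit) = 0b1110001010010100 = 58004

58004


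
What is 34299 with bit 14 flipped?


34299 ^ (1 << 14) = 34299 ^ 16384 = 50683

50683


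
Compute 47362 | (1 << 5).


47362 | (1 << 5) = 47362 | 32 = 47394

47394


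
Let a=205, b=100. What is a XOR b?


205 ^ 100 = 169

169


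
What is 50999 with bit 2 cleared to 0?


50999 & ~(1 << 2) = 50995

50995


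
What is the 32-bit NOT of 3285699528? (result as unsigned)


~0b11000011110101111100101111001000 = 0b111100001010000011010000110111 = 1009267767 (32-bit unsigned)

1009267767


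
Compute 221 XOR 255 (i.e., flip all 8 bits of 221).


221 ^ 255 = 34

34


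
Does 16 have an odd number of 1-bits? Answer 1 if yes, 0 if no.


0b10000 has 1 ones => parity 1

1


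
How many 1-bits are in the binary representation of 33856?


0b1000010001000000 has 3 set bits

3


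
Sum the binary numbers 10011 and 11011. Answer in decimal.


10011 + 11011 = 101110 = 46

46


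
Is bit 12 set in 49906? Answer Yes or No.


0b1100001011110010, bit 12 = 0. No

No


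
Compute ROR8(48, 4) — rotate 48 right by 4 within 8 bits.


Rotate 0b110000 right by 4 (8-bit) = 0b11 = 3

3


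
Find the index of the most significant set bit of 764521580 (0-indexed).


0b101101100100011010110001101100. Highest set bit at position 29

29


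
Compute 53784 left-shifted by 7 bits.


0b1101001000011000 << 7 = 0b11010010000110000000000 = 6884352

6884352


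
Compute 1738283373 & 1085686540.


0b1100111100111000001100101101101 & 0b1000000101101100100001100001100 = 0b1000000100101000000000100001100 = 1083441420

1083441420


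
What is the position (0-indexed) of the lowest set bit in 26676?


0b110100000110100. Lowest set bit at position 2

2


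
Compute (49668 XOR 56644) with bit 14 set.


Step 1: 49668 ^ 56644 = 8000
Step 2: 8000 | (1 << 14) = 8000 | 16384 = 24384

24384


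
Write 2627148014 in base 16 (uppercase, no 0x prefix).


2627148014 = 9C9718EE hex

9C9718EE


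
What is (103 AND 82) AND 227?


Step 1: 103 & 82 = 66
Step 2: 66 & 227 = 66

66


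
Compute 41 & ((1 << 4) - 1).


41 & 15 = 9

9


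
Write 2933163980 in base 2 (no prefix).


2933163980 = 10101110110101001000011111001100 in binary

10101110110101001000011111001100


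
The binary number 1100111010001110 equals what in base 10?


1100111010001110 in decimal = 52878

52878


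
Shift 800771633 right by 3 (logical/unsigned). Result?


0b101111101110101100111000110001 >> 3 = 0b101111101110101100111000110 = 100096454

100096454


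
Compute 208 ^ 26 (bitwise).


0b11010000 ^ 0b11010 = 0b11001010 = 202

202


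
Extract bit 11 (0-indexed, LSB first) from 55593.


0b1101100100101001, position 11 = 1

1


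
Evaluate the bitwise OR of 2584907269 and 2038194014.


0b10011010000100101000111000000101 | 0b1111001011111000101111101011110 = 0b11111011011111101101111101011111 = 4219395935

4219395935


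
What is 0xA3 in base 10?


A3 hex = 163 decimal

163


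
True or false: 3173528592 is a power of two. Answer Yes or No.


0b10111101001010000011010000010000. Multiple bits set => No

No


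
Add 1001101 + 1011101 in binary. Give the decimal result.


1001101 + 1011101 = 10101010 = 170

170


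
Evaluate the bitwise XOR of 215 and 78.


0b11010111 ^ 0b1001110 = 0b10011001 = 153

153


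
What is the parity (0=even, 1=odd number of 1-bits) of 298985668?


0b10001110100100010100011000100 has 11 ones => parity 1

1


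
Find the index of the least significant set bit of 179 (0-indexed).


0b10110011. Lowest set bit at position 0

0


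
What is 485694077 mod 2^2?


485694077 & 3 = 1

1


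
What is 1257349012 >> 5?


0b1001010111100011001111110010100 >> 5 = 0b10010101111000110011111100 = 39292156

39292156


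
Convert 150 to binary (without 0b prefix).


150 = 10010110 in binary

10010110


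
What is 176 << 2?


0b10110000 << 2 = 0b1011000000 = 704

704


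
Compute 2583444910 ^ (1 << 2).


2583444910 ^ (1 << 2) = 2583444910 ^ 4 = 2583444906

2583444906


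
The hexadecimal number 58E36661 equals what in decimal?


58E36661 hex = 1491297889 decimal

1491297889


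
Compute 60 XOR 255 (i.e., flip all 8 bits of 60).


60 ^ 255 = 195

195


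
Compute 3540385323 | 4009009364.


0b11010011000001011111111000101011 | 0b11101110111101001010000011010100 = 0b11111111111101011111111011111111 = 4294311679

4294311679


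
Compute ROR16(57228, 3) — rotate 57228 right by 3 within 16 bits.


Rotate 0b1101111110001100 right by 3 (16-bit) = 0b1001101111110001 = 39921

39921


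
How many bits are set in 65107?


0b1111111001010011 has 11 set bits

11


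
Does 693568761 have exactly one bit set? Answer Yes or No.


0b101001010101110000010011111001. Multiple bits set => No

No


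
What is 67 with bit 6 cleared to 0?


67 & ~(1 << 6) = 3

3


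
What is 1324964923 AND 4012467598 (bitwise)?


0b1001110111110010101110000111011 & 0b11101111001010010110010110001110 = 0b1001110001010010100010000001010 = 1311327242

1311327242


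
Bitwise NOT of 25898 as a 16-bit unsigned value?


~0b110010100101010 = 0b1001101011010101 = 39637 (16-bit unsigned)

39637


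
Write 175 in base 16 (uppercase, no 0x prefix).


175 = AF hex

AF


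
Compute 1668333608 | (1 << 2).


1668333608 | (1 << 2) = 1668333608 | 4 = 1668333612

1668333612


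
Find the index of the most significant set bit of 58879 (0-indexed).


0b1110010111111111. Highest set bit at position 15

15


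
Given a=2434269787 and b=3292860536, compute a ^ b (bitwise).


2434269787 ^ 3292860536 = 1432162851

1432162851


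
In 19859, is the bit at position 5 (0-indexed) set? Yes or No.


0b100110110010011, bit 5 = 0. No

No


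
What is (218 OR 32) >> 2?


Step 1: 218 | 32 = 250
Step 2: 250 >> 2 = 62

62


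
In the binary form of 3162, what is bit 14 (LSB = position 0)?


0b110001011010, position 14 = 0

0


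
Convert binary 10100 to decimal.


10100 in decimal = 20

20


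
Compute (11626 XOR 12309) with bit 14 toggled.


Step 1: 11626 ^ 12309 = 7551
Step 2: 7551 ^ (1 << 14) = 7551 ^ 16384 = 23935

23935


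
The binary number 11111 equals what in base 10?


11111 in decimal = 31

31


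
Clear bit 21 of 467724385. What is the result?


467724385 & ~(1 << 21) = 465627233

465627233


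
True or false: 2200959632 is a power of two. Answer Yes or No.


0b10000011001011111111101010010000. Multiple bits set => No

No


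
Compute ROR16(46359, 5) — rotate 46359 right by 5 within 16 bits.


Rotate 0b1011010100010111 right by 5 (16-bit) = 0b1011110110101000 = 48552

48552


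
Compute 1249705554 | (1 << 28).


1249705554 | (1 << 28) = 1249705554 | 268435456 = 1518141010

1518141010


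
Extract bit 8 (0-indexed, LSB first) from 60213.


0b1110101100110101, position 8 = 1

1


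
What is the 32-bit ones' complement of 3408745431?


3408745431 ^ 4294967295 = 886221864

886221864


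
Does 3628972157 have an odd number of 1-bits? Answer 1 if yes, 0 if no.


0b11011000010011011011100001111101 has 18 ones => parity 0

0


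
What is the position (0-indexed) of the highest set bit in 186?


0b10111010. Highest set bit at position 7

7


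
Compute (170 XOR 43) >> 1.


Step 1: 170 ^ 43 = 129
Step 2: 129 >> 1 = 64

64


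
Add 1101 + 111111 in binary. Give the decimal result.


1101 + 111111 = 1001100 = 76

76


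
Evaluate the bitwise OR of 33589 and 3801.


0b1000001100110101 | 0b111011011001 = 0b1000111111111101 = 36861

36861


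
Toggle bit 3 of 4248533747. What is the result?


4248533747 ^ (1 << 3) = 4248533747 ^ 8 = 4248533755

4248533755


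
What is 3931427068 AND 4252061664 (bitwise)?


0b11101010010101001101000011111100 & 0b11111101011100010100111111100000 = 0b11101000010100000100000011100000 = 3897573600

3897573600


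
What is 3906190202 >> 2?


0b11101000110100111011101101111010 >> 2 = 0b111010001101001110111011011110 = 976547550

976547550


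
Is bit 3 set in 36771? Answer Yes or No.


0b1000111110100011, bit 3 = 0. No

No


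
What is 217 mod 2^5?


217 & 31 = 25

25


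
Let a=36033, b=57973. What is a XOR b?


36033 ^ 57973 = 28340

28340


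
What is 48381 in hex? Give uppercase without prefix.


48381 = BCFD hex

BCFD


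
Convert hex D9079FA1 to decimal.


D9079FA1 hex = 3641155489 decimal

3641155489


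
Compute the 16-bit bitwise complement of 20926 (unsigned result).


~0b101000110111110 = 0b1010111001000001 = 44609 (16-bit unsigned)

44609


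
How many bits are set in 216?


0b11011000 has 4 set bits

4
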